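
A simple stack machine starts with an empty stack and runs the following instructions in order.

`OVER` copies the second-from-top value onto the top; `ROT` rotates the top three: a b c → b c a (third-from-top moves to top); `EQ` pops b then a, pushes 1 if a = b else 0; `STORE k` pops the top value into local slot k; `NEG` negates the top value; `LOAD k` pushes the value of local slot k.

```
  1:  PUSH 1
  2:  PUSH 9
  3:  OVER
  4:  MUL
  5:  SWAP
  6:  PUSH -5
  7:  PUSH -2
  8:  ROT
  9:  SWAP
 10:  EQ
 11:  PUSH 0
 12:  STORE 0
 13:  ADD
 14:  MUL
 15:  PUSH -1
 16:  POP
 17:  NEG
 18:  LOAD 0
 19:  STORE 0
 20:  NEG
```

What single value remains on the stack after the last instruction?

-45

PUSH 1  : [1]
PUSH 9  : [1, 9]
OVER    : [1, 9, 1]
MUL     : [1, 9]
SWAP    : [9, 1]
PUSH -5 : [9, 1, -5]
PUSH -2 : [9, 1, -5, -2]
ROT     : [9, -5, -2, 1]
SWAP    : [9, -5, 1, -2]
EQ      : [9, -5, 0]
PUSH 0  : [9, -5, 0, 0]
STORE 0 : [9, -5, 0]
ADD     : [9, -5]
MUL     : [-45]
PUSH -1 : [-45, -1]
POP     : [-45]
NEG     : [45]
LOAD 0  : [45, 0]
STORE 0 : [45]
NEG     : [-45]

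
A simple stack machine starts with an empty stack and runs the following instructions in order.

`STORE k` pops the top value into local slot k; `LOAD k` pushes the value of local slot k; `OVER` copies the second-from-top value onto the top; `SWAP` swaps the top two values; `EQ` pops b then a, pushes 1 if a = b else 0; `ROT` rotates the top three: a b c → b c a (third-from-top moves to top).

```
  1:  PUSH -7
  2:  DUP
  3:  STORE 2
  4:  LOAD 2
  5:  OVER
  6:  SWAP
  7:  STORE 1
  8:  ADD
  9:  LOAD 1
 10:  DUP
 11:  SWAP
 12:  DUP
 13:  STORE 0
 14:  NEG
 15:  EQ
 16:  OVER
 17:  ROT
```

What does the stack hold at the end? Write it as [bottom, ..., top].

[0, -14, -14]

PUSH -7 : -7
DUP     : -7 -7
STORE 2 : -7
LOAD 2  : -7 -7
OVER    : -7 -7 -7
SWAP    : -7 -7 -7
STORE 1 : -7 -7
ADD     : -14
LOAD 1  : -14 -7
DUP     : -14 -7 -7
SWAP    : -14 -7 -7
DUP     : -14 -7 -7 -7
STORE 0 : -14 -7 -7
NEG     : -14 -7 7
EQ      : -14 0
OVER    : -14 0 -14
ROT     : 0 -14 -14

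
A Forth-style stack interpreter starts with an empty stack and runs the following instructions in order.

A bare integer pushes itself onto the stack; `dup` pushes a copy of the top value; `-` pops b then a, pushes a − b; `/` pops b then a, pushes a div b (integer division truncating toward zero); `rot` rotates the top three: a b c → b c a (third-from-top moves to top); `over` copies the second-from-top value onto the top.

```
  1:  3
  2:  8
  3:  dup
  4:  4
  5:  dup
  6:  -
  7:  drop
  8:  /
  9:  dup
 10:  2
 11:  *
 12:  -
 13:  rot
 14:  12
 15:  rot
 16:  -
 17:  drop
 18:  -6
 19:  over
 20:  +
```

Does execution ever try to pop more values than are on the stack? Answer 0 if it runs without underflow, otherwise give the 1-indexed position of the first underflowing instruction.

3    : [3]
8    : [3, 8]
dup  : [3, 8, 8]
4    : [3, 8, 8, 4]
dup  : [3, 8, 8, 4, 4]
-    : [3, 8, 8, 0]
drop : [3, 8, 8]
/    : [3, 1]
dup  : [3, 1, 1]
2    : [3, 1, 1, 2]
*    : [3, 1, 2]
-    : [3, -1]
rot  — needs 3 operands, stack has 2 → underflow

13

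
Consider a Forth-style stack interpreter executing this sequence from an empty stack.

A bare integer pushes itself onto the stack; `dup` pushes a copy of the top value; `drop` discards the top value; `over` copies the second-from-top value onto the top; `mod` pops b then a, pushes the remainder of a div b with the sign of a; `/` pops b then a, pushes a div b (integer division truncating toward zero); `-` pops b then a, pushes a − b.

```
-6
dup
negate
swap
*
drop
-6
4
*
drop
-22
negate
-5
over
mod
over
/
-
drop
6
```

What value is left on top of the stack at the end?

6

-6     → -6
dup    → -6 -6
negate → -6 6
swap   → 6 -6
*      → -36
drop   → (empty)
-6     → -6
4      → -6 4
*      → -24
drop   → (empty)
-22    → -22
negate → 22
-5     → 22 -5
over   → 22 -5 22
mod    → 22 -5
over   → 22 -5 22
/      → 22 0
-      → 22
drop   → (empty)
6      → 6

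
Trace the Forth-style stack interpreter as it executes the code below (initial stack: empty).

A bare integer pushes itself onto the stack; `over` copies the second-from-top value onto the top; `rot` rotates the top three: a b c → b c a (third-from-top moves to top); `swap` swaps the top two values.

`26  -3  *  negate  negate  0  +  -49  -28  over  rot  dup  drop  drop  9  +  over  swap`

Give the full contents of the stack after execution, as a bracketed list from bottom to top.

[-78, -28, -28, -40]

26     : [26]
-3     : [26, -3]
*      : [-78]
negate : [78]
negate : [-78]
0      : [-78, 0]
+      : [-78]
-49    : [-78, -49]
-28    : [-78, -49, -28]
over   : [-78, -49, -28, -49]
rot    : [-78, -28, -49, -49]
dup    : [-78, -28, -49, -49, -49]
drop   : [-78, -28, -49, -49]
drop   : [-78, -28, -49]
9      : [-78, -28, -49, 9]
+      : [-78, -28, -40]
over   : [-78, -28, -40, -28]
swap   : [-78, -28, -28, -40]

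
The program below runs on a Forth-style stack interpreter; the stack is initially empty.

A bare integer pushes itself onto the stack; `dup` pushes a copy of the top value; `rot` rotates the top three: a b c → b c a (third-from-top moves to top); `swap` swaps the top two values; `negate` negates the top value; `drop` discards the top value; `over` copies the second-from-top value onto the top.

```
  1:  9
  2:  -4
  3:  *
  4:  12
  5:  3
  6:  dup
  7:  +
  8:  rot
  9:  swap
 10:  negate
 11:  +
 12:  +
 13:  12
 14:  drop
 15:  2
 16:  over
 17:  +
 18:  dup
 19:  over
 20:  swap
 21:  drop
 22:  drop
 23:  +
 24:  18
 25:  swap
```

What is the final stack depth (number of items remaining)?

9      → [9]
-4     → [9, -4]
*      → [-36]
12     → [-36, 12]
3      → [-36, 12, 3]
dup    → [-36, 12, 3, 3]
+      → [-36, 12, 6]
rot    → [12, 6, -36]
swap   → [12, -36, 6]
negate → [12, -36, -6]
+      → [12, -42]
+      → [-30]
12     → [-30, 12]
drop   → [-30]
2      → [-30, 2]
over   → [-30, 2, -30]
+      → [-30, -28]
dup    → [-30, -28, -28]
over   → [-30, -28, -28, -28]
swap   → [-30, -28, -28, -28]
drop   → [-30, -28, -28]
drop   → [-30, -28]
+      → [-58]
18     → [-58, 18]
swap   → [18, -58]

2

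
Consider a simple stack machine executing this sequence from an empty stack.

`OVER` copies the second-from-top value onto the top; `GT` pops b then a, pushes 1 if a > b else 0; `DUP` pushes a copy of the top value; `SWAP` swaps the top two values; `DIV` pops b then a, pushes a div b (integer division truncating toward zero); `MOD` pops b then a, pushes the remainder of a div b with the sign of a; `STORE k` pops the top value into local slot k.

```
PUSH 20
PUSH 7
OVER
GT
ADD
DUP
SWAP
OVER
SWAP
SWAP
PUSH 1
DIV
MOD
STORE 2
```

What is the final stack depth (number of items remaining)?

PUSH 20 → [20]
PUSH 7  → [20, 7]
OVER    → [20, 7, 20]
GT      → [20, 0]
ADD     → [20]
DUP     → [20, 20]
SWAP    → [20, 20]
OVER    → [20, 20, 20]
SWAP    → [20, 20, 20]
SWAP    → [20, 20, 20]
PUSH 1  → [20, 20, 20, 1]
DIV     → [20, 20, 20]
MOD     → [20, 0]
STORE 2 → [20]

1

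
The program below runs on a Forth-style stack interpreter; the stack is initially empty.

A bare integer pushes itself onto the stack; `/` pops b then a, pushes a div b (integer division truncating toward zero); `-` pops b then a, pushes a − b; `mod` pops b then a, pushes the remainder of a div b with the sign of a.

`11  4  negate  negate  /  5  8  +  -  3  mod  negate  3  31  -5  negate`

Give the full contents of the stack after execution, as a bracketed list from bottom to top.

11     → 11
4      → 11 4
negate → 11 -4
negate → 11 4
/      → 2
5      → 2 5
8      → 2 5 8
+      → 2 13
-      → -11
3      → -11 3
mod    → -2
negate → 2
3      → 2 3
31     → 2 3 31
-5     → 2 3 31 -5
negate → 2 3 31 5

[2, 3, 31, 5]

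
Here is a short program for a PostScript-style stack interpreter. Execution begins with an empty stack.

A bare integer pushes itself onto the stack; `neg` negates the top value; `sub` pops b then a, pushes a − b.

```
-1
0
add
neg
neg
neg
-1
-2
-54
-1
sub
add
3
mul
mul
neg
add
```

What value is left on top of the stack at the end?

-164

-1  -> -1
0   -> -1 0
add -> -1
neg -> 1
neg -> -1
neg -> 1
-1  -> 1 -1
-2  -> 1 -1 -2
-54 -> 1 -1 -2 -54
-1  -> 1 -1 -2 -54 -1
sub -> 1 -1 -2 -53
add -> 1 -1 -55
3   -> 1 -1 -55 3
mul -> 1 -1 -165
mul -> 1 165
neg -> 1 -165
add -> -164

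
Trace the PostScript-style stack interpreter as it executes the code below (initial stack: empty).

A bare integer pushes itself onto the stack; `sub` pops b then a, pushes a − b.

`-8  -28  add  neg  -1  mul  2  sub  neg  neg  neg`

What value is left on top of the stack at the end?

-8  → [-8]
-28 → [-8, -28]
add → [-36]
neg → [36]
-1  → [36, -1]
mul → [-36]
2   → [-36, 2]
sub → [-38]
neg → [38]
neg → [-38]
neg → [38]

38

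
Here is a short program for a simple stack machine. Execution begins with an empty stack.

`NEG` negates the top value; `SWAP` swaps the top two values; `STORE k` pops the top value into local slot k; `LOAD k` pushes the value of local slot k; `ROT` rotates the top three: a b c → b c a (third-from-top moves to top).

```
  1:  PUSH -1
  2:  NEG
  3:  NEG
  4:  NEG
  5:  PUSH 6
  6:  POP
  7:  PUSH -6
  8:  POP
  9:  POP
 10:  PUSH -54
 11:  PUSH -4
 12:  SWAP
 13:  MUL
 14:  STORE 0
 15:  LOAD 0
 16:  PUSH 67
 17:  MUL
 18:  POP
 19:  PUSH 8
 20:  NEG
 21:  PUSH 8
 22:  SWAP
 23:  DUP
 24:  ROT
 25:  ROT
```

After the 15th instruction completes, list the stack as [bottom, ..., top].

PUSH -1   [-1]
NEG       [1]
NEG       [-1]
NEG       [1]
PUSH 6    [1, 6]
POP       [1]
PUSH -6   [1, -6]
POP       [1]
POP       []
PUSH -54  [-54]
PUSH -4   [-54, -4]
SWAP      [-4, -54]
MUL       [216]
STORE 0   []
LOAD 0    [216]

[216]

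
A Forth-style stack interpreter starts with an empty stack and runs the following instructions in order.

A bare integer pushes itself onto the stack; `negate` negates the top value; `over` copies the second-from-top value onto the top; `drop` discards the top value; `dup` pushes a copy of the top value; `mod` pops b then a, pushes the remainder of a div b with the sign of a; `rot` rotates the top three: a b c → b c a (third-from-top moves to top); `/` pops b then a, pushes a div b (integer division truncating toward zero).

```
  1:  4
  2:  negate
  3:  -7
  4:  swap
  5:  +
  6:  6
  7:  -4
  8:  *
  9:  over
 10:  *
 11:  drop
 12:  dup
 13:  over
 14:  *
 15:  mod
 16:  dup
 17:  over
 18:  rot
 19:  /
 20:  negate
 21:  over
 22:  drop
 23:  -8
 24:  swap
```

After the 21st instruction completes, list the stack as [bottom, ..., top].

[-11, -1, -11]

4      → 4
negate → -4
-7     → -4 -7
swap   → -7 -4
+      → -11
6      → -11 6
-4     → -11 6 -4
*      → -11 -24
over   → -11 -24 -11
*      → -11 264
drop   → -11
dup    → -11 -11
over   → -11 -11 -11
*      → -11 121
mod    → -11
dup    → -11 -11
over   → -11 -11 -11
rot    → -11 -11 -11
/      → -11 1
negate → -11 -1
over   → -11 -1 -11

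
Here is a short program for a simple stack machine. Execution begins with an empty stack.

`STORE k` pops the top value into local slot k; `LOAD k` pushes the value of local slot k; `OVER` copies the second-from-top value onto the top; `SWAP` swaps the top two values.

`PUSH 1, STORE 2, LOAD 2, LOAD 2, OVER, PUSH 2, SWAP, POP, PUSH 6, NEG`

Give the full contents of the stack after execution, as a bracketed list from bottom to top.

PUSH 1  : [1]
STORE 2 : []
LOAD 2  : [1]
LOAD 2  : [1, 1]
OVER    : [1, 1, 1]
PUSH 2  : [1, 1, 1, 2]
SWAP    : [1, 1, 2, 1]
POP     : [1, 1, 2]
PUSH 6  : [1, 1, 2, 6]
NEG     : [1, 1, 2, -6]

[1, 1, 2, -6]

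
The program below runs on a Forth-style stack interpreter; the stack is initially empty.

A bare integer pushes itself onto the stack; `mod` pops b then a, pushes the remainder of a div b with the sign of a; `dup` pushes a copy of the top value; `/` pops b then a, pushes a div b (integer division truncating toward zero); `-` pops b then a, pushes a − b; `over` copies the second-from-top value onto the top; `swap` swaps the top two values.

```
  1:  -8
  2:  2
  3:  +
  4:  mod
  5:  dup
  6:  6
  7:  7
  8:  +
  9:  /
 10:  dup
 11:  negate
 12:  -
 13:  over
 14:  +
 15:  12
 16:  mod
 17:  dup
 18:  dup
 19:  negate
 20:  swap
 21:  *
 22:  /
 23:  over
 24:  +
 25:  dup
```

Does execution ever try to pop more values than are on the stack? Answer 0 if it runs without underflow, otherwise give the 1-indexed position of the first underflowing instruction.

4

-8 -> -8
2  -> -8 2
+  -> -6
mod  — needs 2 operands, stack has 1 → underflow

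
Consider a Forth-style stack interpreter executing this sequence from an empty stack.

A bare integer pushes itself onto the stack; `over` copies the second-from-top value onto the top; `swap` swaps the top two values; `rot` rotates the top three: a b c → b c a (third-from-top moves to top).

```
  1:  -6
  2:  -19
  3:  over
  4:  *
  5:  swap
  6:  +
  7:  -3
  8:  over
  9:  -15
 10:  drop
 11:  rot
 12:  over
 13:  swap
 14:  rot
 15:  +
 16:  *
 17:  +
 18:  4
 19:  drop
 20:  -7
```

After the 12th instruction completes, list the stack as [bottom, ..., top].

-6   : -6
-19  : -6 -19
over : -6 -19 -6
*    : -6 114
swap : 114 -6
+    : 108
-3   : 108 -3
over : 108 -3 108
-15  : 108 -3 108 -15
drop : 108 -3 108
rot  : -3 108 108
over : -3 108 108 108

[-3, 108, 108, 108]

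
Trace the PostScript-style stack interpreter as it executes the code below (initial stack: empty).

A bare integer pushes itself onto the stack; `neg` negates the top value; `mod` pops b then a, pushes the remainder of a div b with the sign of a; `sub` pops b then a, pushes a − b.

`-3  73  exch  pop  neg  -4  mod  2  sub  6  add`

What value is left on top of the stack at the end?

-3   -> -3
73   -> -3 73
exch -> 73 -3
pop  -> 73
neg  -> -73
-4   -> -73 -4
mod  -> -1
2    -> -1 2
sub  -> -3
6    -> -3 6
add  -> 3

3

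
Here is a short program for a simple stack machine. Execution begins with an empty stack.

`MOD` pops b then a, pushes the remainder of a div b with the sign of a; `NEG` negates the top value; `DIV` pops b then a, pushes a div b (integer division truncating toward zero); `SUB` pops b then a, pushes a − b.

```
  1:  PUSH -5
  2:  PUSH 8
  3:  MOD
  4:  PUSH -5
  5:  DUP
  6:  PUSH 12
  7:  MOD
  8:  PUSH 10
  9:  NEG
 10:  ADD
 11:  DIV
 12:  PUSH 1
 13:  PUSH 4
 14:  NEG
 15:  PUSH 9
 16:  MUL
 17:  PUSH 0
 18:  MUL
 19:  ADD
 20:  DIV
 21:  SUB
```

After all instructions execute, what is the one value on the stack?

PUSH -5  -5
PUSH 8   -5 8
MOD      -5
PUSH -5  -5 -5
DUP      -5 -5 -5
PUSH 12  -5 -5 -5 12
MOD      -5 -5 -5
PUSH 10  -5 -5 -5 10
NEG      -5 -5 -5 -10
ADD      -5 -5 -15
DIV      -5 0
PUSH 1   -5 0 1
PUSH 4   -5 0 1 4
NEG      -5 0 1 -4
PUSH 9   -5 0 1 -4 9
MUL      -5 0 1 -36
PUSH 0   -5 0 1 -36 0
MUL      -5 0 1 0
ADD      -5 0 1
DIV      -5 0
SUB      -5

-5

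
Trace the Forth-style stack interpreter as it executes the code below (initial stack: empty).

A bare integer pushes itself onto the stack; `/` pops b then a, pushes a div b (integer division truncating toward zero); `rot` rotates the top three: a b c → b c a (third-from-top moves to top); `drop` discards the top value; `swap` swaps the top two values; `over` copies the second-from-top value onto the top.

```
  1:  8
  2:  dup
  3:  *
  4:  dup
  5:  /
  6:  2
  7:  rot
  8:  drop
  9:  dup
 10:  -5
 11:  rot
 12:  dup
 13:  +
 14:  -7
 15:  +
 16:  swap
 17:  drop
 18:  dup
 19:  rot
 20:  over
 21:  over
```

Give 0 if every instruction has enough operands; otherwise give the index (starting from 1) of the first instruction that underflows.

8    8
dup  8 8
*    64
dup  64 64
/    1
2    1 2
rot  — needs 3 operands, stack has 2 → underflow

7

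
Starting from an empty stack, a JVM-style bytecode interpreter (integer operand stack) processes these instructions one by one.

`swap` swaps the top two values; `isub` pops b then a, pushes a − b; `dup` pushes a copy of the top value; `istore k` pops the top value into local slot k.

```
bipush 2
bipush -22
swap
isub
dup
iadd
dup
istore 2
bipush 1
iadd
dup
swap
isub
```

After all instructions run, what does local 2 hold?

-48

bipush 2    2
bipush -22  2 -22
swap        -22 2
isub        -24
dup         -24 -24
iadd        -48
dup         -48 -48
istore 2    -48
bipush 1    -48 1
iadd        -47
dup         -47 -47
swap        -47 -47
isub        0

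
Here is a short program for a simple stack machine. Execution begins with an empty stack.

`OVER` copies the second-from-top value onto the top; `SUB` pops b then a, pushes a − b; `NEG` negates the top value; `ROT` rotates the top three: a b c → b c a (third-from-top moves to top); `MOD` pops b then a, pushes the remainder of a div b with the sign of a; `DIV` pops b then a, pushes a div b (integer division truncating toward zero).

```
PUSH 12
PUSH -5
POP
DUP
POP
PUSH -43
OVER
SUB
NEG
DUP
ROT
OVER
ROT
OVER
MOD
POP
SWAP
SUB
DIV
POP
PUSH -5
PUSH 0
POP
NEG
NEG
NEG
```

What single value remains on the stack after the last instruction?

5

PUSH 12  -> 12
PUSH -5  -> 12 -5
POP      -> 12
DUP      -> 12 12
POP      -> 12
PUSH -43 -> 12 -43
OVER     -> 12 -43 12
SUB      -> 12 -55
NEG      -> 12 55
DUP      -> 12 55 55
ROT      -> 55 55 12
OVER     -> 55 55 12 55
ROT      -> 55 12 55 55
OVER     -> 55 12 55 55 55
MOD      -> 55 12 55 0
POP      -> 55 12 55
SWAP     -> 55 55 12
SUB      -> 55 43
DIV      -> 1
POP      -> (empty)
PUSH -5  -> -5
PUSH 0   -> -5 0
POP      -> -5
NEG      -> 5
NEG      -> -5
NEG      -> 5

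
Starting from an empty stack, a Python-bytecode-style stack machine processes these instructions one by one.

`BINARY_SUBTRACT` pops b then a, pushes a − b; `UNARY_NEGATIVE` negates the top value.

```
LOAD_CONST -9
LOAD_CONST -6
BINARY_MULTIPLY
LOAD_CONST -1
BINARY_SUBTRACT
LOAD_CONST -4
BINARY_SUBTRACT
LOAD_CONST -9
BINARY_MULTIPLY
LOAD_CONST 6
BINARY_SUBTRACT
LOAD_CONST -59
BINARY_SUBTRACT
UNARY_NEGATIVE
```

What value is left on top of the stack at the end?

LOAD_CONST -9   : -9
LOAD_CONST -6   : -9 -6
BINARY_MULTIPLY : 54
LOAD_CONST -1   : 54 -1
BINARY_SUBTRACT : 55
LOAD_CONST -4   : 55 -4
BINARY_SUBTRACT : 59
LOAD_CONST -9   : 59 -9
BINARY_MULTIPLY : -531
LOAD_CONST 6    : -531 6
BINARY_SUBTRACT : -537
LOAD_CONST -59  : -537 -59
BINARY_SUBTRACT : -478
UNARY_NEGATIVE  : 478

478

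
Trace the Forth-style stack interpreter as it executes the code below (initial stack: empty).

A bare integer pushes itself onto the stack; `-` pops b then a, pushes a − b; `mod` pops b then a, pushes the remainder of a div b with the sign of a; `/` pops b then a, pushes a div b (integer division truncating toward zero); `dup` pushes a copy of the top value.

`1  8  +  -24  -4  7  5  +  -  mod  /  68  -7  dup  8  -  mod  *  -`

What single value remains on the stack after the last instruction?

1   -> [1]
8   -> [1, 8]
+   -> [9]
-24 -> [9, -24]
-4  -> [9, -24, -4]
7   -> [9, -24, -4, 7]
5   -> [9, -24, -4, 7, 5]
+   -> [9, -24, -4, 12]
-   -> [9, -24, -16]
mod -> [9, -8]
/   -> [-1]
68  -> [-1, 68]
-7  -> [-1, 68, -7]
dup -> [-1, 68, -7, -7]
8   -> [-1, 68, -7, -7, 8]
-   -> [-1, 68, -7, -15]
mod -> [-1, 68, -7]
*   -> [-1, -476]
-   -> [475]

475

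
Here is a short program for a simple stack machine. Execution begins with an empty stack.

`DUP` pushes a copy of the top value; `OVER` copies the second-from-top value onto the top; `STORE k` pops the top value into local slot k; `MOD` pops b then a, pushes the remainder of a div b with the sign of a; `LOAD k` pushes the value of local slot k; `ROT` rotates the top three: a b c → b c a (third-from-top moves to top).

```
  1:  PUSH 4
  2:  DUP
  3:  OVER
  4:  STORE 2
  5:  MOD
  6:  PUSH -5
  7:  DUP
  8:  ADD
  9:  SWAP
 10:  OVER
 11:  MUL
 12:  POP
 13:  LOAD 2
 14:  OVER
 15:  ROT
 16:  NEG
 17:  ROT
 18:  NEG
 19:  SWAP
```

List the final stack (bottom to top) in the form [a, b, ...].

[-10, -4, 10]

PUSH 4  -> 4
DUP     -> 4 4
OVER    -> 4 4 4
STORE 2 -> 4 4
MOD     -> 0
PUSH -5 -> 0 -5
DUP     -> 0 -5 -5
ADD     -> 0 -10
SWAP    -> -10 0
OVER    -> -10 0 -10
MUL     -> -10 0
POP     -> -10
LOAD 2  -> -10 4
OVER    -> -10 4 -10
ROT     -> 4 -10 -10
NEG     -> 4 -10 10
ROT     -> -10 10 4
NEG     -> -10 10 -4
SWAP    -> -10 -4 10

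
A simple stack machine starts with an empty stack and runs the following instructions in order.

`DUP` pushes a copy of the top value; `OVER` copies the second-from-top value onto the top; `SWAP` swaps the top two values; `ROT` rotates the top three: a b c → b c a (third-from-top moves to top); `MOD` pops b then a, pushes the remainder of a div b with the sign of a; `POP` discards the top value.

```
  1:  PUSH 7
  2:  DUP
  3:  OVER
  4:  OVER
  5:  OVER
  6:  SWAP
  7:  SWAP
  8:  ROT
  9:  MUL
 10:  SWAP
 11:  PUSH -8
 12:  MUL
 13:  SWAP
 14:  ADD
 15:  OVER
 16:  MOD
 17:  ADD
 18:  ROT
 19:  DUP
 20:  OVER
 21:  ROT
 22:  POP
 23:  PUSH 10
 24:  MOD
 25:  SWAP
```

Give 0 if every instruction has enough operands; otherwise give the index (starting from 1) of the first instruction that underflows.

PUSH 7  → [7]
DUP     → [7, 7]
OVER    → [7, 7, 7]
OVER    → [7, 7, 7, 7]
OVER    → [7, 7, 7, 7, 7]
SWAP    → [7, 7, 7, 7, 7]
SWAP    → [7, 7, 7, 7, 7]
ROT     → [7, 7, 7, 7, 7]
MUL     → [7, 7, 7, 49]
SWAP    → [7, 7, 49, 7]
PUSH -8 → [7, 7, 49, 7, -8]
MUL     → [7, 7, 49, -56]
SWAP    → [7, 7, -56, 49]
ADD     → [7, 7, -7]
OVER    → [7, 7, -7, 7]
MOD     → [7, 7, 0]
ADD     → [7, 7]
ROT  — needs 3 operands, stack has 2 → underflow

18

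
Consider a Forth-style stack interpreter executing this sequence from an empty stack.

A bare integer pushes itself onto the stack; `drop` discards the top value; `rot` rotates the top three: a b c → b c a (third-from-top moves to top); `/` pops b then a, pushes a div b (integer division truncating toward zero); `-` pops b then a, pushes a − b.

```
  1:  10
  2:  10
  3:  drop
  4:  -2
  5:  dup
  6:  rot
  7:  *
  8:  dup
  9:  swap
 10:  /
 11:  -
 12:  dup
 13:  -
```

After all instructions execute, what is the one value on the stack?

0

10    [10]
10    [10, 10]
drop  [10]
-2    [10, -2]
dup   [10, -2, -2]
rot   [-2, -2, 10]
*     [-2, -20]
dup   [-2, -20, -20]
swap  [-2, -20, -20]
/     [-2, 1]
-     [-3]
dup   [-3, -3]
-     [0]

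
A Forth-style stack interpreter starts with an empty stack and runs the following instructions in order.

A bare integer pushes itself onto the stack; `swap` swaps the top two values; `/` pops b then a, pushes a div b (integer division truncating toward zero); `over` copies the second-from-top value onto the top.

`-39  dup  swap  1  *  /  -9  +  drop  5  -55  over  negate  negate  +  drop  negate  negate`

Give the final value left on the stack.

-39    : -39
dup    : -39 -39
swap   : -39 -39
1      : -39 -39 1
*      : -39 -39
/      : 1
-9     : 1 -9
+      : -8
drop   : (empty)
5      : 5
-55    : 5 -55
over   : 5 -55 5
negate : 5 -55 -5
negate : 5 -55 5
+      : 5 -50
drop   : 5
negate : -5
negate : 5

5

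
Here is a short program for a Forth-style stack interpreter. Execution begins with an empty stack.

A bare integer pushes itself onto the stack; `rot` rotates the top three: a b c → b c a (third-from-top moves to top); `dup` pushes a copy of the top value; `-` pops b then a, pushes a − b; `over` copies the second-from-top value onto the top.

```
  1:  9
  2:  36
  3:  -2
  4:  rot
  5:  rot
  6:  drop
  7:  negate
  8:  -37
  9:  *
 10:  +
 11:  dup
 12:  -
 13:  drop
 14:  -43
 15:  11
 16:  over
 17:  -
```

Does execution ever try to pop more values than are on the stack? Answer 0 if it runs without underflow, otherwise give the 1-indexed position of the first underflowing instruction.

9      -> 9
36     -> 9 36
-2     -> 9 36 -2
rot    -> 36 -2 9
rot    -> -2 9 36
drop   -> -2 9
negate -> -2 -9
-37    -> -2 -9 -37
*      -> -2 333
+      -> 331
dup    -> 331 331
-      -> 0
drop   -> (empty)
-43    -> -43
11     -> -43 11
over   -> -43 11 -43
-      -> -43 54

0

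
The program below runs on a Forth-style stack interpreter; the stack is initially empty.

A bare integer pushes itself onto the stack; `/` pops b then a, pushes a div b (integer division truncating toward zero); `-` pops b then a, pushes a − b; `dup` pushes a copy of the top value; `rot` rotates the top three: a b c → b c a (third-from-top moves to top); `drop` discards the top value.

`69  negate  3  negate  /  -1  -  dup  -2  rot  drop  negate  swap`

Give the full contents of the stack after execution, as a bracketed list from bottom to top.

[2, 24]

69      [69]
negate  [-69]
3       [-69, 3]
negate  [-69, -3]
/       [23]
-1      [23, -1]
-       [24]
dup     [24, 24]
-2      [24, 24, -2]
rot     [24, -2, 24]
drop    [24, -2]
negate  [24, 2]
swap    [2, 24]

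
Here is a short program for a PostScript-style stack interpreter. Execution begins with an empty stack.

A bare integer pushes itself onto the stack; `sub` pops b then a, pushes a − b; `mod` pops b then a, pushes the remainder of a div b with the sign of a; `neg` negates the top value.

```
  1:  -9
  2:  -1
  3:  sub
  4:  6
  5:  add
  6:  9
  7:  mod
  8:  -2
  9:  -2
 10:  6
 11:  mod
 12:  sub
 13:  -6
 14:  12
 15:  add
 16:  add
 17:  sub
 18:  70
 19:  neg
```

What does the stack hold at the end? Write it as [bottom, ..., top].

[-8, -70]

-9  : -9
-1  : -9 -1
sub : -8
6   : -8 6
add : -2
9   : -2 9
mod : -2
-2  : -2 -2
-2  : -2 -2 -2
6   : -2 -2 -2 6
mod : -2 -2 -2
sub : -2 0
-6  : -2 0 -6
12  : -2 0 -6 12
add : -2 0 6
add : -2 6
sub : -8
70  : -8 70
neg : -8 -70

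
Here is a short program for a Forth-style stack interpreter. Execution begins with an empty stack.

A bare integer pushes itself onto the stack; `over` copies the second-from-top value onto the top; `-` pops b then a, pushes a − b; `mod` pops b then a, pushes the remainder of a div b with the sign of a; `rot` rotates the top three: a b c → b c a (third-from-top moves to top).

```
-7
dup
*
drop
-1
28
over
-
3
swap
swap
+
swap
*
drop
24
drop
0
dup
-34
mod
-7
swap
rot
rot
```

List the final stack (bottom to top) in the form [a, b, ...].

-7   : -7
dup  : -7 -7
*    : 49
drop : (empty)
-1   : -1
28   : -1 28
over : -1 28 -1
-    : -1 29
3    : -1 29 3
swap : -1 3 29
swap : -1 29 3
+    : -1 32
swap : 32 -1
*    : -32
drop : (empty)
24   : 24
drop : (empty)
0    : 0
dup  : 0 0
-34  : 0 0 -34
mod  : 0 0
-7   : 0 0 -7
swap : 0 -7 0
rot  : -7 0 0
rot  : 0 0 -7

[0, 0, -7]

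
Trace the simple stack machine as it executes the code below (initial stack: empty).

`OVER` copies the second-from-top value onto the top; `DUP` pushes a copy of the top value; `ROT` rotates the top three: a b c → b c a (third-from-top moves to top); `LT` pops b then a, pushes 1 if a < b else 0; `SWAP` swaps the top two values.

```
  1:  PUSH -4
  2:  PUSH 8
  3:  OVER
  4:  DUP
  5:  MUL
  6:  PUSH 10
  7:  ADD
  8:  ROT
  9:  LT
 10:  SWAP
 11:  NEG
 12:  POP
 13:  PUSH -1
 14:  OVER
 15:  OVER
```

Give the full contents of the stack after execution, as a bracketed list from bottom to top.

PUSH -4 → -4
PUSH 8  → -4 8
OVER    → -4 8 -4
DUP     → -4 8 -4 -4
MUL     → -4 8 16
PUSH 10 → -4 8 16 10
ADD     → -4 8 26
ROT     → 8 26 -4
LT      → 8 0
SWAP    → 0 8
NEG     → 0 -8
POP     → 0
PUSH -1 → 0 -1
OVER    → 0 -1 0
OVER    → 0 -1 0 -1

[0, -1, 0, -1]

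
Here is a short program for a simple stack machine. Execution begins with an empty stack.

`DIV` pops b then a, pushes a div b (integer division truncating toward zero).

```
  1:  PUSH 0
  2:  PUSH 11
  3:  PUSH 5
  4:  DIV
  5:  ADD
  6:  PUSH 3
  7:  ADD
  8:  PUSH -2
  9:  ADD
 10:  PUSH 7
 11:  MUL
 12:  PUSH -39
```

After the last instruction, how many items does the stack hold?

PUSH 0   → 0
PUSH 11  → 0 11
PUSH 5   → 0 11 5
DIV      → 0 2
ADD      → 2
PUSH 3   → 2 3
ADD      → 5
PUSH -2  → 5 -2
ADD      → 3
PUSH 7   → 3 7
MUL      → 21
PUSH -39 → 21 -39

2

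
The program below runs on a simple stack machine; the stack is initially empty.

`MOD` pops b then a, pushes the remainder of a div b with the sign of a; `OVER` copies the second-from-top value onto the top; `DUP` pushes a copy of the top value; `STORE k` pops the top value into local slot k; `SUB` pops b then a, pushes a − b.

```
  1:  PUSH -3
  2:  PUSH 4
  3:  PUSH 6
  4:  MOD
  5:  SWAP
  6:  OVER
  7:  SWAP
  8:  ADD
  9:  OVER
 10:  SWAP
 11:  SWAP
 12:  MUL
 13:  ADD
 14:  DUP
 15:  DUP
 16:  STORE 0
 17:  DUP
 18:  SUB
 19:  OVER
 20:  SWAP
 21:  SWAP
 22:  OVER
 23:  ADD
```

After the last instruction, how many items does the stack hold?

PUSH -3 : [-3]
PUSH 4  : [-3, 4]
PUSH 6  : [-3, 4, 6]
MOD     : [-3, 4]
SWAP    : [4, -3]
OVER    : [4, -3, 4]
SWAP    : [4, 4, -3]
ADD     : [4, 1]
OVER    : [4, 1, 4]
SWAP    : [4, 4, 1]
SWAP    : [4, 1, 4]
MUL     : [4, 4]
ADD     : [8]
DUP     : [8, 8]
DUP     : [8, 8, 8]
STORE 0 : [8, 8]
DUP     : [8, 8, 8]
SUB     : [8, 0]
OVER    : [8, 0, 8]
SWAP    : [8, 8, 0]
SWAP    : [8, 0, 8]
OVER    : [8, 0, 8, 0]
ADD     : [8, 0, 8]

3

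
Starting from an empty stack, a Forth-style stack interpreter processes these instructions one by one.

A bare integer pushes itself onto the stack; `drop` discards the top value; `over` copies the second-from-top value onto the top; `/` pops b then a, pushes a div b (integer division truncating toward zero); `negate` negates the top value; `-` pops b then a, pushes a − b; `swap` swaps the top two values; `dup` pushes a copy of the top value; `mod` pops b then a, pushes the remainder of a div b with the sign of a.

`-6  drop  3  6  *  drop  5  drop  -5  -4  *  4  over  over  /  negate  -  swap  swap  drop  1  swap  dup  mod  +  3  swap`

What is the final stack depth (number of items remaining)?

-6     : [-6]
drop   : []
3      : [3]
6      : [3, 6]
*      : [18]
drop   : []
5      : [5]
drop   : []
-5     : [-5]
-4     : [-5, -4]
*      : [20]
4      : [20, 4]
over   : [20, 4, 20]
over   : [20, 4, 20, 4]
/      : [20, 4, 5]
negate : [20, 4, -5]
-      : [20, 9]
swap   : [9, 20]
swap   : [20, 9]
drop   : [20]
1      : [20, 1]
swap   : [1, 20]
dup    : [1, 20, 20]
mod    : [1, 0]
+      : [1]
3      : [1, 3]
swap   : [3, 1]

2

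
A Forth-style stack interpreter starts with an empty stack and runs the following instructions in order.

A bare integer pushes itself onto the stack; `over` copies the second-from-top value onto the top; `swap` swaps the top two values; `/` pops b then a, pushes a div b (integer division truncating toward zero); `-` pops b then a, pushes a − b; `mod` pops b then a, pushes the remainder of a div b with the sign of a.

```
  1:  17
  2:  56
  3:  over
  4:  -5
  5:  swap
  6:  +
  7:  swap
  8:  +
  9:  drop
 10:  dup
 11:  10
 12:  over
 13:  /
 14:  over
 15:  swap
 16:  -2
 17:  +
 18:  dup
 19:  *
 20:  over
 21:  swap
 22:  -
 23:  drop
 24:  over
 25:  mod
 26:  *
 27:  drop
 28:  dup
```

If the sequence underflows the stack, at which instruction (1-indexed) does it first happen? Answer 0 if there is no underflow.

17    17
56    17 56
over  17 56 17
-5    17 56 17 -5
swap  17 56 -5 17
+     17 56 12
swap  17 12 56
+     17 68
drop  17
dup   17 17
10    17 17 10
over  17 17 10 17
/     17 17 0
over  17 17 0 17
swap  17 17 17 0
-2    17 17 17 0 -2
+     17 17 17 -2
dup   17 17 17 -2 -2
*     17 17 17 4
over  17 17 17 4 17
swap  17 17 17 17 4
-     17 17 17 13
drop  17 17 17
over  17 17 17 17
mod   17 17 0
*     17 0
drop  17
dup   17 17

0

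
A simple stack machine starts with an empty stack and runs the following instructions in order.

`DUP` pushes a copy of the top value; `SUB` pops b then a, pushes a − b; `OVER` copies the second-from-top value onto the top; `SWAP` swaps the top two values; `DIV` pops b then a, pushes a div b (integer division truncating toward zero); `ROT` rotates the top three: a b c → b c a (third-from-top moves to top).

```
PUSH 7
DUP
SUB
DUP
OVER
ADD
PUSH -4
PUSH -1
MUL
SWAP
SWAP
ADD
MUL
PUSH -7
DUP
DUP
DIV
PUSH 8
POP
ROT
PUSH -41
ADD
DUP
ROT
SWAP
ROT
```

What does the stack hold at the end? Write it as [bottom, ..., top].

PUSH 7   -> 7
DUP      -> 7 7
SUB      -> 0
DUP      -> 0 0
OVER     -> 0 0 0
ADD      -> 0 0
PUSH -4  -> 0 0 -4
PUSH -1  -> 0 0 -4 -1
MUL      -> 0 0 4
SWAP     -> 0 4 0
SWAP     -> 0 0 4
ADD      -> 0 4
MUL      -> 0
PUSH -7  -> 0 -7
DUP      -> 0 -7 -7
DUP      -> 0 -7 -7 -7
DIV      -> 0 -7 1
PUSH 8   -> 0 -7 1 8
POP      -> 0 -7 1
ROT      -> -7 1 0
PUSH -41 -> -7 1 0 -41
ADD      -> -7 1 -41
DUP      -> -7 1 -41 -41
ROT      -> -7 -41 -41 1
SWAP     -> -7 -41 1 -41
ROT      -> -7 1 -41 -41

[-7, 1, -41, -41]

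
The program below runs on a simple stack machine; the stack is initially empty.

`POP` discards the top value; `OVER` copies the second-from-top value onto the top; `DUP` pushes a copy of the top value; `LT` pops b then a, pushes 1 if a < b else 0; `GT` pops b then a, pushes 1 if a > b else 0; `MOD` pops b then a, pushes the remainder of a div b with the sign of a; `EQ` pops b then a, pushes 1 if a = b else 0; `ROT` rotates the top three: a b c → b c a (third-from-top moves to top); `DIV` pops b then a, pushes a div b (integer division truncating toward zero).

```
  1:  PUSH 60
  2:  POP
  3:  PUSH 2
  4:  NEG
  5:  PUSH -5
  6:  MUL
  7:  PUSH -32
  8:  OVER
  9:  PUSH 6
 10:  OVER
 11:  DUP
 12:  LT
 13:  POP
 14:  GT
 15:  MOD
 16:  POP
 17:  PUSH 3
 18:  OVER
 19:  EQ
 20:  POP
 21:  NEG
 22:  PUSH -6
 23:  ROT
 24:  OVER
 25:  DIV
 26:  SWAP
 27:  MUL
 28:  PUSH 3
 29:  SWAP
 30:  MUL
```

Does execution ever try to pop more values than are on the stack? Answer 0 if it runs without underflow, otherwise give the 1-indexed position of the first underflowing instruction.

23

PUSH 60  : [60]
POP      : []
PUSH 2   : [2]
NEG      : [-2]
PUSH -5  : [-2, -5]
MUL      : [10]
PUSH -32 : [10, -32]
OVER     : [10, -32, 10]
PUSH 6   : [10, -32, 10, 6]
OVER     : [10, -32, 10, 6, 10]
DUP      : [10, -32, 10, 6, 10, 10]
LT       : [10, -32, 10, 6, 0]
POP      : [10, -32, 10, 6]
GT       : [10, -32, 1]
MOD      : [10, 0]
POP      : [10]
PUSH 3   : [10, 3]
OVER     : [10, 3, 10]
EQ       : [10, 0]
POP      : [10]
NEG      : [-10]
PUSH -6  : [-10, -6]
ROT  — needs 3 operands, stack has 2 → underflow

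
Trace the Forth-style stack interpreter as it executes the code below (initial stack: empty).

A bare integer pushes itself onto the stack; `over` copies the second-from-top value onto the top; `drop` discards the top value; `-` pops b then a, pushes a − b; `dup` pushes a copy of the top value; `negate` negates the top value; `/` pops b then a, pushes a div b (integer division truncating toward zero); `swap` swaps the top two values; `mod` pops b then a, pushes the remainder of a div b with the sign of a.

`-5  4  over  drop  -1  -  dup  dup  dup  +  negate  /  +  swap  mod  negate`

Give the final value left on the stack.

-5      [-5]
4       [-5, 4]
over    [-5, 4, -5]
drop    [-5, 4]
-1      [-5, 4, -1]
-       [-5, 5]
dup     [-5, 5, 5]
dup     [-5, 5, 5, 5]
dup     [-5, 5, 5, 5, 5]
+       [-5, 5, 5, 10]
negate  [-5, 5, 5, -10]
/       [-5, 5, 0]
+       [-5, 5]
swap    [5, -5]
mod     [0]
negate  [0]

0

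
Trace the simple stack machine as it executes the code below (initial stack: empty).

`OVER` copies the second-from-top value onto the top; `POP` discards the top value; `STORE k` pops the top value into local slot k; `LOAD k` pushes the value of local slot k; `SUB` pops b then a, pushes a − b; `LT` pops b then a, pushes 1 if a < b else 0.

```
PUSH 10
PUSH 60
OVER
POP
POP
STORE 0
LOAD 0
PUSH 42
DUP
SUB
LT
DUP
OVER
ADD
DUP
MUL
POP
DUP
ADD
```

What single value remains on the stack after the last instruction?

PUSH 10 : 10
PUSH 60 : 10 60
OVER    : 10 60 10
POP     : 10 60
POP     : 10
STORE 0 : (empty)
LOAD 0  : 10
PUSH 42 : 10 42
DUP     : 10 42 42
SUB     : 10 0
LT      : 0
DUP     : 0 0
OVER    : 0 0 0
ADD     : 0 0
DUP     : 0 0 0
MUL     : 0 0
POP     : 0
DUP     : 0 0
ADD     : 0

0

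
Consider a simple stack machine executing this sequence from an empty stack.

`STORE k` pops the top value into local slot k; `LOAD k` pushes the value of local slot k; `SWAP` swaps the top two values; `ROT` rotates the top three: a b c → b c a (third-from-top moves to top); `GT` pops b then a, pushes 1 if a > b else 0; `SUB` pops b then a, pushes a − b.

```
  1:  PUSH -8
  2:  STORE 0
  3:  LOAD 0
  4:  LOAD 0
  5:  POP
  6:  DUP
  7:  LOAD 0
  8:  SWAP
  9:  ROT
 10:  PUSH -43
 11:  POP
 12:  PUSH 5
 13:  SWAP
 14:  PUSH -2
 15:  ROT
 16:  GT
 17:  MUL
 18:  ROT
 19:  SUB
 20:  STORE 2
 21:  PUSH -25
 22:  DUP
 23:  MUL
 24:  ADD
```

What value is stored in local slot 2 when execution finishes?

PUSH -8  : -8
STORE 0  : (empty)
LOAD 0   : -8
LOAD 0   : -8 -8
POP      : -8
DUP      : -8 -8
LOAD 0   : -8 -8 -8
SWAP     : -8 -8 -8
ROT      : -8 -8 -8
PUSH -43 : -8 -8 -8 -43
POP      : -8 -8 -8
PUSH 5   : -8 -8 -8 5
SWAP     : -8 -8 5 -8
PUSH -2  : -8 -8 5 -8 -2
ROT      : -8 -8 -8 -2 5
GT       : -8 -8 -8 0
MUL      : -8 -8 0
ROT      : -8 0 -8
SUB      : -8 8
STORE 2  : -8
PUSH -25 : -8 -25
DUP      : -8 -25 -25
MUL      : -8 625
ADD      : 617

8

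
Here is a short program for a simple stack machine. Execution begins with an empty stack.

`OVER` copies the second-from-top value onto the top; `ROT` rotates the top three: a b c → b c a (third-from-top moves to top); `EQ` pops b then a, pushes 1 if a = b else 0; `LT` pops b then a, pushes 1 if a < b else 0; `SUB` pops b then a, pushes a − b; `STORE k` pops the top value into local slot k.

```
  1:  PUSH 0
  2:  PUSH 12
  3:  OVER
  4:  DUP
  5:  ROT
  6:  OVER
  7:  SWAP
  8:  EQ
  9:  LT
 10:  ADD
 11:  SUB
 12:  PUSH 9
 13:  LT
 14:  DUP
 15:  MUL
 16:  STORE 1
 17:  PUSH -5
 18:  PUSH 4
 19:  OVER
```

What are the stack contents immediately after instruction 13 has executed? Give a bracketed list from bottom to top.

[1]

PUSH 0  → [0]
PUSH 12 → [0, 12]
OVER    → [0, 12, 0]
DUP     → [0, 12, 0, 0]
ROT     → [0, 0, 0, 12]
OVER    → [0, 0, 0, 12, 0]
SWAP    → [0, 0, 0, 0, 12]
EQ      → [0, 0, 0, 0]
LT      → [0, 0, 0]
ADD     → [0, 0]
SUB     → [0]
PUSH 9  → [0, 9]
LT      → [1]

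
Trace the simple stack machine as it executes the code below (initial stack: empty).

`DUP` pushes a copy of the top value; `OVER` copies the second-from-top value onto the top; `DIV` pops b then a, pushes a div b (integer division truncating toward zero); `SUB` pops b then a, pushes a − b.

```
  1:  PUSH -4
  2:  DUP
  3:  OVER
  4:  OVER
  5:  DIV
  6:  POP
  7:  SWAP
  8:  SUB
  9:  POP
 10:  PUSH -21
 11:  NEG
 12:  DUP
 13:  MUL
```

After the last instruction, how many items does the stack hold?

PUSH -4  → [-4]
DUP      → [-4, -4]
OVER     → [-4, -4, -4]
OVER     → [-4, -4, -4, -4]
DIV      → [-4, -4, 1]
POP      → [-4, -4]
SWAP     → [-4, -4]
SUB      → [0]
POP      → []
PUSH -21 → [-21]
NEG      → [21]
DUP      → [21, 21]
MUL      → [441]

1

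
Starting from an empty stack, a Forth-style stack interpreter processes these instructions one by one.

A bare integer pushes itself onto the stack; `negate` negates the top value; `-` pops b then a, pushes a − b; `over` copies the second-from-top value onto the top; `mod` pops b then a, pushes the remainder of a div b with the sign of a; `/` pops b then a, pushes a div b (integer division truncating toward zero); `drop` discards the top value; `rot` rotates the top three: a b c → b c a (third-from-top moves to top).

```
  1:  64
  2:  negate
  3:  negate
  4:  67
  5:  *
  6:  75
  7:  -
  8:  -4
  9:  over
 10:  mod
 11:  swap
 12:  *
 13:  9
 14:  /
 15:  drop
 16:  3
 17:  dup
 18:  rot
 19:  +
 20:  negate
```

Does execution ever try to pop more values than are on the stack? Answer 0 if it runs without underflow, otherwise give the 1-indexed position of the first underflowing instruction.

18

64     : 64
negate : -64
negate : 64
67     : 64 67
*      : 4288
75     : 4288 75
-      : 4213
-4     : 4213 -4
over   : 4213 -4 4213
mod    : 4213 -4
swap   : -4 4213
*      : -16852
9      : -16852 9
/      : -1872
drop   : (empty)
3      : 3
dup    : 3 3
rot  — needs 3 operands, stack has 2 → underflow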